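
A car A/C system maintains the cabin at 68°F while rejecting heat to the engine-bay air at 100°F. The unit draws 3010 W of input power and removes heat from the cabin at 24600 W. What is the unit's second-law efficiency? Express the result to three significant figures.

COP_actual = Q̇_C/Ẇ = 24600/3010 = 8.173.
In absolute terms T_C = 293.15 K and T_H = 310.93 K, so ΔT = 17.78 K.
COP_Carnot = T_C/ΔT = 293.15/17.78 = 16.49.
η_II = COP_actual/COP_Carnot = 8.173/16.49 = 0.4956.

0.496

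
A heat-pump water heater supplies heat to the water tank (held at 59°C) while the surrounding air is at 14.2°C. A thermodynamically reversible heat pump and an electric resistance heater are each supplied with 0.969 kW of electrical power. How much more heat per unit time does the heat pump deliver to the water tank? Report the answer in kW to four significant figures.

In absolute terms T_C = 287.35 K and T_H = 332.15 K, so ΔT = 44.80 K.
COP_Carnot = T_H/ΔT = 332.15/44.80 = 7.414.
The heat pump delivers Q̇_H = COP × Ẇ = 7.184 kW; the resistance heater delivers Ẇ = 0.9690 kW.
Extra = (COP − 1)·Ẇ = 6.215 kW.

6.215 kW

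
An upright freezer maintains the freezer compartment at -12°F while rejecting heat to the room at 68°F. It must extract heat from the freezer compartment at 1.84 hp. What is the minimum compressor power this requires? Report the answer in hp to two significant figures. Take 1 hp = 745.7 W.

0.33 hp

In absolute terms T_C = 248.71 K and T_H = 293.15 K, so ΔT = 44.44 K.
COP_Carnot = T_C/ΔT = 248.71/44.44 = 5.596.
Ẇ_min = Q̇/COP_Carnot = 1.840/5.596 = 0.3288 hp.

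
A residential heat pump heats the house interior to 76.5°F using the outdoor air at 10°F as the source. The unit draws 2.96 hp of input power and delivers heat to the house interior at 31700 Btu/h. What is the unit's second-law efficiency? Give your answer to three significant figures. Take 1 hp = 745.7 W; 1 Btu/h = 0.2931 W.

0.522

Converting, Q̇_H = 31700 Btu/h = 12.46 hp, so COP_actual = Q̇_H/Ẇ = 12.46/2.960 = 4.209.
In absolute terms T_C = 260.93 K and T_H = 297.87 K, so ΔT = 36.94 K.
COP_Carnot = T_H/ΔT = 297.87/36.94 = 8.063.
η_II = COP_actual/COP_Carnot = 4.209/8.063 = 0.5221.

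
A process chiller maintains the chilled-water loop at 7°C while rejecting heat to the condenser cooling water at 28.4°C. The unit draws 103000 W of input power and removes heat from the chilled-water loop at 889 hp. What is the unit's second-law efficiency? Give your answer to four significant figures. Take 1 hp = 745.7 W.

0.4916

Converting, Q̇_C = 889.0 hp = 662900 W, so COP_actual = Q̇_C/Ẇ = 662900/103000 = 6.436.
In absolute terms T_C = 280.15 K and T_H = 301.55 K, so ΔT = 21.40 K.
COP_Carnot = T_C/ΔT = 280.15/21.40 = 13.09.
η_II = COP_actual/COP_Carnot = 6.436/13.09 = 0.4916.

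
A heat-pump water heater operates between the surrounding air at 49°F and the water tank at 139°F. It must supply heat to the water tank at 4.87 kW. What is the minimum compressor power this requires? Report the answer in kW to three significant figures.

0.732 kW

In absolute terms T_C = 282.59 K and T_H = 332.59 K, so ΔT = 50.00 K.
COP_Carnot = T_H/ΔT = 332.59/50.00 = 6.652.
Ẇ_min = Q̇/COP_Carnot = 4.870/6.652 = 0.7321 kW.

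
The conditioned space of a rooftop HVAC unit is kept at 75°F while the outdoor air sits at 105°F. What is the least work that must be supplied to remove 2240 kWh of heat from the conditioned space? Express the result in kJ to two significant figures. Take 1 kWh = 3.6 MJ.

In absolute terms T_C = 297.04 K and T_H = 313.71 K, so ΔT = 16.67 K.
The reversible limit is COP_R = T_C/ΔT = 17.82, so W_min = Q_C/COP = Q_C·ΔT/T_C.
W_min = 2240 × 16.67/297.04 = 125.7 kWh = 452500 kJ.

450000 kJ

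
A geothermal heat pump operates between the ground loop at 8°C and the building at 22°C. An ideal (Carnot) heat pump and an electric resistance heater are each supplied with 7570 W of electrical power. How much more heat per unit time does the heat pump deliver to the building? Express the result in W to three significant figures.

In absolute terms T_C = 281.15 K and T_H = 295.15 K, so ΔT = 14.00 K.
COP_Carnot = T_H/ΔT = 295.15/14.00 = 21.08.
The heat pump delivers Q̇_H = COP × Ẇ = 159600 W; the resistance heater delivers Ẇ = 7570 W.
Extra = (COP − 1)·Ẇ = 152000 W.

152000 W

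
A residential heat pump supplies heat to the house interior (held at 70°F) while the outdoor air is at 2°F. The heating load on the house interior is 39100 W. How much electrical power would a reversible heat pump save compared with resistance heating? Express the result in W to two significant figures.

In absolute terms T_C = 256.48 K and T_H = 294.26 K, so ΔT = 37.78 K.
COP_Carnot = T_H/ΔT = 294.26/37.78 = 7.789.
Resistance heating needs Ẇ_res = Q̇_H = 39100 W; the reversible heat pump needs only Ẇ_hp = Q̇_H/COP = 5020 W.
Saving = 39100 − 5020 = 34080 W.

34000 W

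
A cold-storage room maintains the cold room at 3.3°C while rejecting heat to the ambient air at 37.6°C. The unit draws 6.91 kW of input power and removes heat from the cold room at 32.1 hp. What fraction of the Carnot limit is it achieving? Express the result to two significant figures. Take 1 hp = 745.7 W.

0.43

Converting, Q̇_C = 32.10 hp = 23.94 kW, so COP_actual = Q̇_C/Ẇ = 23.94/6.910 = 3.464.
In absolute terms T_C = 276.45 K and T_H = 310.75 K, so ΔT = 34.30 K.
COP_Carnot = T_C/ΔT = 276.45/34.30 = 8.060.
η_II = COP_actual/COP_Carnot = 3.464/8.060 = 0.4298.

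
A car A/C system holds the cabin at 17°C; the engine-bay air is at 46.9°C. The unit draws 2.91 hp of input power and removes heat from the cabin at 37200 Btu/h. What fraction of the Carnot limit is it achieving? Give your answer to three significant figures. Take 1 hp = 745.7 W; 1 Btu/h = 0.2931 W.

0.518

Converting, Q̇_C = 37200 Btu/h = 14.62 hp, so COP_actual = Q̇_C/Ẇ = 14.62/2.910 = 5.025.
In absolute terms T_C = 290.15 K and T_H = 320.05 K, so ΔT = 29.90 K.
COP_Carnot = T_C/ΔT = 290.15/29.90 = 9.704.
η_II = COP_actual/COP_Carnot = 5.025/9.704 = 0.5178.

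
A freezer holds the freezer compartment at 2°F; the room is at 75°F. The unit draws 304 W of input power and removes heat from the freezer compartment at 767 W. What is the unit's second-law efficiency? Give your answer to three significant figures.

COP_actual = Q̇_C/Ẇ = 767.0/304.0 = 2.523.
In absolute terms T_C = 256.48 K and T_H = 297.04 K, so ΔT = 40.56 K.
COP_Carnot = T_C/ΔT = 256.48/40.56 = 6.324.
η_II = COP_actual/COP_Carnot = 2.523/6.324 = 0.3989.

0.399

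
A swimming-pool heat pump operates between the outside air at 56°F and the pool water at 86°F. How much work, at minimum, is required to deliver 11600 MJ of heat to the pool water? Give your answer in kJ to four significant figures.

In absolute terms T_C = 286.48 K and T_H = 303.15 K, so ΔT = 16.67 K.
The reversible limit is COP_HP = T_H/ΔT = 18.19, so W_min = Q_H/COP = Q_H·ΔT/T_H.
W_min = 11600 × 16.67/303.15 = 637.7 MJ = 637700 kJ.

637700 kJ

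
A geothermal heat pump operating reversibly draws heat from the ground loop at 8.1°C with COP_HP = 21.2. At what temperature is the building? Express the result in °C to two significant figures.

COP_HP = T_H/(T_H − T_C) rearranges to T_H = COP·T_C/(COP − 1).
With T_C = 281.25 K, T_H = 21.2 × 281.25/20.20 = 295.17 K.
Converting, 295.17 K = 22.02°C.

22 °C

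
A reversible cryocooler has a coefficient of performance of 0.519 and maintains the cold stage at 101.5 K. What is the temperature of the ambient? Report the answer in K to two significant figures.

300 K

COP_R = T_C/(T_H − T_C) gives T_H − T_C = T_C/COP.
With T_C = 101.50 K, T_H = 101.50 × (1 + 1/0.519) = 297.07 K.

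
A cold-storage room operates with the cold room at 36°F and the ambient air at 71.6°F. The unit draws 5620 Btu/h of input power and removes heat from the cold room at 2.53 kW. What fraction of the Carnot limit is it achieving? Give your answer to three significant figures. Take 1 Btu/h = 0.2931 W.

0.110

Converting, Q̇_C = 2.530 kW = 8632 Btu/h, so COP_actual = Q̇_C/Ẇ = 8632/5620 = 1.536.
In absolute terms T_C = 275.37 K and T_H = 295.15 K, so ΔT = 19.78 K.
COP_Carnot = T_C/ΔT = 275.37/19.78 = 13.92.
η_II = COP_actual/COP_Carnot = 1.536/13.92 = 0.1103.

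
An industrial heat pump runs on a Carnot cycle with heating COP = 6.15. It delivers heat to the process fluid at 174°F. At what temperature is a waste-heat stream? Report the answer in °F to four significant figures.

70.96 °F

COP_HP = T_H/(T_H − T_C) gives T_H − T_C = T_H/COP.
With T_H = 352.04 K, T_C = 352.04 × (1 − 1/6.15) = 294.80 K.
Converting, 294.80 K = 70.96°F.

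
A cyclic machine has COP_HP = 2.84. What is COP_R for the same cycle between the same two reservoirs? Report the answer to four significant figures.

Since Q_H = Q_C + W for any cycle, COP_R = Q_C/W = Q_H/W − 1.
COP_R = 2.84 − 1 = 1.84.

1.840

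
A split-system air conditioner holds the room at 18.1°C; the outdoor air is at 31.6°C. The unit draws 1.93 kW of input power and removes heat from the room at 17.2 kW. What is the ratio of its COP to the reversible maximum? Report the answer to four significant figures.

COP_actual = Q̇_C/Ẇ = 17.20/1.930 = 8.912.
In absolute terms T_C = 291.25 K and T_H = 304.75 K, so ΔT = 13.50 K.
COP_Carnot = T_C/ΔT = 291.25/13.50 = 21.57.
η_II = COP_actual/COP_Carnot = 8.912/21.57 = 0.4131.

0.4131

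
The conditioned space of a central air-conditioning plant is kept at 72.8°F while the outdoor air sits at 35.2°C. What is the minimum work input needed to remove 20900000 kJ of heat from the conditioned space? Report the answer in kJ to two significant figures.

890000 kJ

In absolute terms T_C = 295.82 K and T_H = 308.35 K, so ΔT = 12.53 K.
The reversible limit is COP_R = T_C/ΔT = 23.60, so W_min = Q_C/COP = Q_C·ΔT/T_C.
W_min = 20900000 × 12.53/295.82 = 885500 kJ.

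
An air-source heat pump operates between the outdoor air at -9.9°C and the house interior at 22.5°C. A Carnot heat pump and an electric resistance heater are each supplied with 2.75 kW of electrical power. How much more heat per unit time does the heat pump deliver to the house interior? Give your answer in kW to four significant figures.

In absolute terms T_C = 263.25 K and T_H = 295.65 K, so ΔT = 32.40 K.
COP_Carnot = T_H/ΔT = 295.65/32.40 = 9.125.
The heat pump delivers Q̇_H = COP × Ẇ = 25.09 kW; the resistance heater delivers Ẇ = 2.750 kW.
Extra = (COP − 1)·Ẇ = 22.34 kW.

22.34 kW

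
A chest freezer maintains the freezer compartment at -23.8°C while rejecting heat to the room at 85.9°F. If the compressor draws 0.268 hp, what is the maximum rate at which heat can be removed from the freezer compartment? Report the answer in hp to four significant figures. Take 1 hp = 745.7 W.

1.243 hp

In absolute terms T_C = 249.35 K and T_H = 303.09 K, so ΔT = 53.74 K.
COP_Carnot = T_C/ΔT = 249.35/53.74 = 4.640.
Q̇_max = COP_Carnot × Ẇ = 4.640 × 0.2680 hp = 1.243 hp.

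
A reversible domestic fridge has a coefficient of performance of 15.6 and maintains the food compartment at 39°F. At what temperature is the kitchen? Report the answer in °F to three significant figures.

71.0 °F

COP_R = T_C/(T_H − T_C) gives T_H − T_C = T_C/COP.
With T_C = 277.04 K, T_H = 277.04 × (1 + 1/15.6) = 294.80 K.
Converting, 294.80 K = 70.97°F.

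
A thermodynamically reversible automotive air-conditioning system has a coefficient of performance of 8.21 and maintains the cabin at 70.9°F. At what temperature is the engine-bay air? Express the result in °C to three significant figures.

COP_R = T_C/(T_H − T_C) gives T_H − T_C = T_C/COP.
With T_C = 294.76 K, T_H = 294.76 × (1 + 1/8.21) = 330.66 K.
Converting, 330.66 K = 57.51°C.

57.5 °C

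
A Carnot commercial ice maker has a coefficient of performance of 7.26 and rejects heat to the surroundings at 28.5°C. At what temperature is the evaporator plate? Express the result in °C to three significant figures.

-8.02 °C

For a Carnot refrigerator COP_R = T_C/(T_H − T_C), so T_C = COP·T_H/(1 + COP).
With T_H = 301.65 K, T_C = 7.26 × 301.65/8.260 = 265.13 K.
Converting, 265.13 K = -8.02°C.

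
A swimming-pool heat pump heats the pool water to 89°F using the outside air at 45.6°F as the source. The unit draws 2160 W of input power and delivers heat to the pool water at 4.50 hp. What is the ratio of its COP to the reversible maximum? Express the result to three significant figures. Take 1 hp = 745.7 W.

0.123

Converting, Q̇_H = 4.500 hp = 3356 W, so COP_actual = Q̇_H/Ẇ = 3356/2160 = 1.554.
In absolute terms T_C = 280.71 K and T_H = 304.82 K, so ΔT = 24.11 K.
COP_Carnot = T_H/ΔT = 304.82/24.11 = 12.64.
η_II = COP_actual/COP_Carnot = 1.554/12.64 = 0.1229.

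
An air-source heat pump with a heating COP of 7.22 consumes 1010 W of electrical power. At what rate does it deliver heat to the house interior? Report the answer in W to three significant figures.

7290 W

Q̇_H = COP_HP × Ẇ = 7.22 × 1010 = 7292 W.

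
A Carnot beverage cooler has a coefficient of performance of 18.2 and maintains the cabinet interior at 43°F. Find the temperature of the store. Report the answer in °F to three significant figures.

COP_R = T_C/(T_H − T_C) gives T_H − T_C = T_C/COP.
With T_C = 279.26 K, T_H = 279.26 × (1 + 1/18.2) = 294.61 K.
Converting, 294.61 K = 70.62°F.

70.6 °F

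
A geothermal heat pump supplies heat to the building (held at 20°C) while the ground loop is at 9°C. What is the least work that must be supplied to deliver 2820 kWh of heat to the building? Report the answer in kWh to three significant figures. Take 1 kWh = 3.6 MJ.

106 kWh

In absolute terms T_C = 282.15 K and T_H = 293.15 K, so ΔT = 11.00 K.
The reversible limit is COP_HP = T_H/ΔT = 26.65, so W_min = Q_H/COP = Q_H·ΔT/T_H.
W_min = 2820 × 11.00/293.15 = 105.8 kWh.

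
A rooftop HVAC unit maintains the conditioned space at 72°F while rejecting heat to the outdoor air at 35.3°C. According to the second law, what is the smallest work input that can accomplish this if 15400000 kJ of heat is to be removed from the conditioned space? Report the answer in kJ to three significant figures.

In absolute terms T_C = 295.37 K and T_H = 308.45 K, so ΔT = 13.08 K.
The reversible limit is COP_R = T_C/ΔT = 22.59, so W_min = Q_C/COP = Q_C·ΔT/T_C.
W_min = 15400000 × 13.08/295.37 = 681800 kJ.

682000 kJ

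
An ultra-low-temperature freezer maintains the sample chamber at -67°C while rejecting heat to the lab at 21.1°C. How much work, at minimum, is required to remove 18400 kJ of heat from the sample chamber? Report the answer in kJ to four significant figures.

In absolute terms T_C = 206.15 K and T_H = 294.25 K, so ΔT = 88.10 K.
The reversible limit is COP_R = T_C/ΔT = 2.340, so W_min = Q_C/COP = Q_C·ΔT/T_C.
W_min = 18400 × 88.10/206.15 = 7863 kJ.

7863 kJ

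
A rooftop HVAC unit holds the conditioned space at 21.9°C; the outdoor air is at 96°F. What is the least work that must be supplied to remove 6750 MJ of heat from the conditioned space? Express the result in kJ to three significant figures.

In absolute terms T_C = 295.05 K and T_H = 308.71 K, so ΔT = 13.66 K.
The reversible limit is COP_R = T_C/ΔT = 21.61, so W_min = Q_C/COP = Q_C·ΔT/T_C.
W_min = 6750 × 13.66/295.05 = 312.4 MJ = 312400 kJ.

312000 kJ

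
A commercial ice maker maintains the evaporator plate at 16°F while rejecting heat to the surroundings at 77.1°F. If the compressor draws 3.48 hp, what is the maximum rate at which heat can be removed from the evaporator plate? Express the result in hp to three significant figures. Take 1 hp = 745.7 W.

In absolute terms T_C = 264.26 K and T_H = 298.21 K, so ΔT = 33.94 K.
COP_Carnot = T_C/ΔT = 264.26/33.94 = 7.785.
Q̇_max = COP_Carnot × Ẇ = 7.785 × 3.480 hp = 27.09 hp.

27.1 hp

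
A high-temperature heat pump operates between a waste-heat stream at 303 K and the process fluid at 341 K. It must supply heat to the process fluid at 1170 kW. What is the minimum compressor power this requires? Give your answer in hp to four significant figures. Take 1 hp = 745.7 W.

The reservoir spacing is ΔT = 341 − 303 = 38.00 K.
COP_Carnot = T_H/ΔT = 341.00/38.00 = 8.974.
Ẇ_min = Q̇/COP_Carnot = 1170/8.974 = 130.4 kW = 174.8 hp.

174.8 hp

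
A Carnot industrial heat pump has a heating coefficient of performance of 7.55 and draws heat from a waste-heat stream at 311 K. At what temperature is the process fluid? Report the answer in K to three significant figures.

358 K

COP_HP = T_H/(T_H − T_C) rearranges to T_H = COP·T_C/(COP − 1).
With T_C = 311.00 K, T_H = 7.55 × 311.00/6.550 = 358.48 K.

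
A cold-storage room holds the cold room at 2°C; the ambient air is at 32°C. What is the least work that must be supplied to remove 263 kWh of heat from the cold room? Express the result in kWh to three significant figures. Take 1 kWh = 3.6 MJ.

In absolute terms T_C = 275.15 K and T_H = 305.15 K, so ΔT = 30.00 K.
The reversible limit is COP_R = T_C/ΔT = 9.172, so W_min = Q_C/COP = Q_C·ΔT/T_C.
W_min = 263.0 × 30.00/275.15 = 28.68 kWh.

28.7 kWh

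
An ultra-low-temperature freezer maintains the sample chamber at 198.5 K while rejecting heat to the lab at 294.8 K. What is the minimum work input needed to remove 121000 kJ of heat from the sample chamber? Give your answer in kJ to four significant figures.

58700 kJ

The reservoir spacing is ΔT = 294.8 − 198.5 = 96.30 K.
The reversible limit is COP_R = T_C/ΔT = 2.061, so W_min = Q_C/COP = Q_C·ΔT/T_C.
W_min = 121000 × 96.30/198.50 = 58700 kJ.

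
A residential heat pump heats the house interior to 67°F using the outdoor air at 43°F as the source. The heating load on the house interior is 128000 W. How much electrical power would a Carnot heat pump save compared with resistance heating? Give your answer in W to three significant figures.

In absolute terms T_C = 279.26 K and T_H = 292.59 K, so ΔT = 13.33 K.
COP_Carnot = T_H/ΔT = 292.59/13.33 = 21.94.
Resistance heating needs Ẇ_res = Q̇_H = 128000 W; the reversible heat pump needs only Ẇ_hp = Q̇_H/COP = 5833 W.
Saving = 128000 − 5833 = 122200 W.

122000 W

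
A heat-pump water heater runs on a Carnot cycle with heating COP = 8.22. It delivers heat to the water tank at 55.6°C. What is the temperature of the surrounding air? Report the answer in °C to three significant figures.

COP_HP = T_H/(T_H − T_C) gives T_H − T_C = T_H/COP.
With T_H = 328.75 K, T_C = 328.75 × (1 − 1/8.22) = 288.76 K.
Converting, 288.76 K = 15.61°C.

15.6 °C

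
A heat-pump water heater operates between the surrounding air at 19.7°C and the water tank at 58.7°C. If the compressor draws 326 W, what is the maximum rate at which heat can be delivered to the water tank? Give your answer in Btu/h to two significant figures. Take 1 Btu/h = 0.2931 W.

In absolute terms T_C = 292.85 K and T_H = 331.85 K, so ΔT = 39.00 K.
COP_Carnot = T_H/ΔT = 331.85/39.00 = 8.509.
Q̇_max = COP_Carnot × Ẇ = 8.509 × 326.0 W = 2774 W = 9464 Btu/h.

9500 Btu/h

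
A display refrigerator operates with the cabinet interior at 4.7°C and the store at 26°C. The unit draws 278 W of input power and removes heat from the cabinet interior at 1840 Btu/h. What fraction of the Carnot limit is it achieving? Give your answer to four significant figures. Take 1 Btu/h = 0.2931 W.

Converting, Q̇_C = 1840 Btu/h = 539.3 W, so COP_actual = Q̇_C/Ẇ = 539.3/278.0 = 1.940.
In absolute terms T_C = 277.85 K and T_H = 299.15 K, so ΔT = 21.30 K.
COP_Carnot = T_C/ΔT = 277.85/21.30 = 13.04.
η_II = COP_actual/COP_Carnot = 1.940/13.04 = 0.1487.

0.1487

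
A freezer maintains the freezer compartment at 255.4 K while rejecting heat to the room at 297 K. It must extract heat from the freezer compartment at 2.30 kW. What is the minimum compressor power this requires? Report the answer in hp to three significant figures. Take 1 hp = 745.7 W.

0.502 hp

The reservoir spacing is ΔT = 297 − 255.4 = 41.60 K.
COP_Carnot = T_C/ΔT = 255.40/41.60 = 6.139.
Ẇ_min = Q̇/COP_Carnot = 2.300/6.139 = 0.3746 kW = 0.5024 hp.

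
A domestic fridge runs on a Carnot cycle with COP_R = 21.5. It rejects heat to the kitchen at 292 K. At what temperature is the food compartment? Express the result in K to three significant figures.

279 K

For a Carnot refrigerator COP_R = T_C/(T_H − T_C), so T_C = COP·T_H/(1 + COP).
With T_H = 292.00 K, T_C = 21.5 × 292.00/22.50 = 279.02 K.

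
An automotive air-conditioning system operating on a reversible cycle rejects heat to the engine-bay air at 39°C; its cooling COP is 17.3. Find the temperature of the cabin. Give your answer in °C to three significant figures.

21.9 °C

For a Carnot refrigerator COP_R = T_C/(T_H − T_C), so T_C = COP·T_H/(1 + COP).
With T_H = 312.15 K, T_C = 17.3 × 312.15/18.30 = 295.09 K.
Converting, 295.09 K = 21.94°C.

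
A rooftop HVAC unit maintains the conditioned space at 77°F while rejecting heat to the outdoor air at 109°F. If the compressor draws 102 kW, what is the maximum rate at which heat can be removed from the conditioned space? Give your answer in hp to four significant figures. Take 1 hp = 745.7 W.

2294 hp

In absolute terms T_C = 298.15 K and T_H = 315.93 K, so ΔT = 17.78 K.
COP_Carnot = T_C/ΔT = 298.15/17.78 = 16.77.
Q̇_max = COP_Carnot × Ẇ = 16.77 × 102.0 kW = 1711 kW = 2294 hp.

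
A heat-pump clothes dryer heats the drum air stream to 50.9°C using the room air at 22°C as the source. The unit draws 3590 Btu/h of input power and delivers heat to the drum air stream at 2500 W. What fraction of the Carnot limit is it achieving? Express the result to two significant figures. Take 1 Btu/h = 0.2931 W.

Converting, Q̇_H = 2500 W = 8530 Btu/h, so COP_actual = Q̇_H/Ẇ = 8530/3590 = 2.376.
In absolute terms T_C = 295.15 K and T_H = 324.05 K, so ΔT = 28.90 K.
COP_Carnot = T_H/ΔT = 324.05/28.90 = 11.21.
η_II = COP_actual/COP_Carnot = 2.376/11.21 = 0.2119.

0.21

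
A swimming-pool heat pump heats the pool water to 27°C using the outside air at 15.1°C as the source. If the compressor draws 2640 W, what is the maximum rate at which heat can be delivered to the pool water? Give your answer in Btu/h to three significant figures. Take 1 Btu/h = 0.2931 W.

227000 Btu/h

In absolute terms T_C = 288.25 K and T_H = 300.15 K, so ΔT = 11.90 K.
COP_Carnot = T_H/ΔT = 300.15/11.90 = 25.22.
Q̇_max = COP_Carnot × Ẇ = 25.22 × 2640 W = 66590 W = 227200 Btu/h.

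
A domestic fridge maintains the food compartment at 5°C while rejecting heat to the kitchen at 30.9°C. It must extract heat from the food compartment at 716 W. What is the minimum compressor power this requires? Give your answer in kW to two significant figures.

0.067 kW

In absolute terms T_C = 278.15 K and T_H = 304.05 K, so ΔT = 25.90 K.
COP_Carnot = T_C/ΔT = 278.15/25.90 = 10.74.
Ẇ_min = Q̇/COP_Carnot = 716.0/10.74 = 66.67 W = 0.06667 kW.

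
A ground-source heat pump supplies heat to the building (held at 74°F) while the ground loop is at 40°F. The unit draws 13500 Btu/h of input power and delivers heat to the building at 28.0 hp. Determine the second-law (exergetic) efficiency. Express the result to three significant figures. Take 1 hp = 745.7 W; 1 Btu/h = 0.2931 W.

0.336

Converting, Q̇_H = 28.00 hp = 71240 Btu/h, so COP_actual = Q̇_H/Ẇ = 71240/13500 = 5.277.
In absolute terms T_C = 277.59 K and T_H = 296.48 K, so ΔT = 18.89 K.
COP_Carnot = T_H/ΔT = 296.48/18.89 = 15.70.
η_II = COP_actual/COP_Carnot = 5.277/15.70 = 0.3362.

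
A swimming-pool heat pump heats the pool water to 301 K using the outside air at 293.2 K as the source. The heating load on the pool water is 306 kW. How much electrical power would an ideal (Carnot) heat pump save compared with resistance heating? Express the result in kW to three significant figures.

The reservoir spacing is ΔT = 301 − 293.2 = 7.800 K.
COP_Carnot = T_H/ΔT = 301.00/7.800 = 38.59.
Resistance heating needs Ẇ_res = Q̇_H = 306.0 kW; the reversible heat pump needs only Ẇ_hp = Q̇_H/COP = 7.930 kW.
Saving = 306.0 − 7.930 = 298.1 kW.

298 kW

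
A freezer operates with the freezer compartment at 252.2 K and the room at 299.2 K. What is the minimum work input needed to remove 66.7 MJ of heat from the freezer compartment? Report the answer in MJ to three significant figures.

The reservoir spacing is ΔT = 299.2 − 252.2 = 47.00 K.
The reversible limit is COP_R = T_C/ΔT = 5.366, so W_min = Q_C/COP = Q_C·ΔT/T_C.
W_min = 66.70 × 47.00/252.20 = 12.43 MJ.

12.4 MJ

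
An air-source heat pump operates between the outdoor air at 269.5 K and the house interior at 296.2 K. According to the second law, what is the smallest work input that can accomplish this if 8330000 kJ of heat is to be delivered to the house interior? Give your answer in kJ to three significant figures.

The reservoir spacing is ΔT = 296.2 − 269.5 = 26.70 K.
The reversible limit is COP_HP = T_H/ΔT = 11.09, so W_min = Q_H/COP = Q_H·ΔT/T_H.
W_min = 8330000 × 26.70/296.20 = 750900 kJ.

751000 kJ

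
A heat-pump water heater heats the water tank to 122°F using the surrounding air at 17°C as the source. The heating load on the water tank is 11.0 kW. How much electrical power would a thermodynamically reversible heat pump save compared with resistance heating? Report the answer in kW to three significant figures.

In absolute terms T_C = 290.15 K and T_H = 323.15 K, so ΔT = 33.00 K.
COP_Carnot = T_H/ΔT = 323.15/33.00 = 9.792.
Resistance heating needs Ẇ_res = Q̇_H = 11.00 kW; the reversible heat pump needs only Ẇ_hp = Q̇_H/COP = 1.123 kW.
Saving = 11.00 − 1.123 = 9.877 kW.

9.88 kW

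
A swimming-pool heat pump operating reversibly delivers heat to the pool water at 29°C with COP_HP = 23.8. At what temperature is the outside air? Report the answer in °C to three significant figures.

COP_HP = T_H/(T_H − T_C) gives T_H − T_C = T_H/COP.
With T_H = 302.15 K, T_C = 302.15 × (1 − 1/23.8) = 289.45 K.
Converting, 289.45 K = 16.30°C.

16.3 °C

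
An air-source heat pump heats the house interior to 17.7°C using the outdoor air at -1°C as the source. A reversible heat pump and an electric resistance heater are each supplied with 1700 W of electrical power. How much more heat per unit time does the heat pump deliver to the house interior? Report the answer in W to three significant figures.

24700 W

In absolute terms T_C = 272.15 K and T_H = 290.85 K, so ΔT = 18.70 K.
COP_Carnot = T_H/ΔT = 290.85/18.70 = 15.55.
The heat pump delivers Q̇_H = COP × Ẇ = 26440 W; the resistance heater delivers Ẇ = 1700 W.
Extra = (COP − 1)·Ẇ = 24740 W.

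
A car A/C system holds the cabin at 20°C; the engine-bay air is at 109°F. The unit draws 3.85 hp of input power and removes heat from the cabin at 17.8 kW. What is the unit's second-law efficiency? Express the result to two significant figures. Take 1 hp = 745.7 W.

Converting, Q̇_C = 17.80 kW = 23.87 hp, so COP_actual = Q̇_C/Ẇ = 23.87/3.850 = 6.200.
In absolute terms T_C = 293.15 K and T_H = 315.93 K, so ΔT = 22.78 K.
COP_Carnot = T_C/ΔT = 293.15/22.78 = 12.87.
η_II = COP_actual/COP_Carnot = 6.200/12.87 = 0.4817.

0.48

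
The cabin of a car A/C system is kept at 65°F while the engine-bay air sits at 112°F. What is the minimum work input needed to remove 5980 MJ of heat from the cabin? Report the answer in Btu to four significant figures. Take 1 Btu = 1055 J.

In absolute terms T_C = 291.48 K and T_H = 317.59 K, so ΔT = 26.11 K.
The reversible limit is COP_R = T_C/ΔT = 11.16, so W_min = Q_C/COP = Q_C·ΔT/T_C.
W_min = 5980 × 26.11/291.48 = 535.7 MJ = 507800 Btu.

507800 Btu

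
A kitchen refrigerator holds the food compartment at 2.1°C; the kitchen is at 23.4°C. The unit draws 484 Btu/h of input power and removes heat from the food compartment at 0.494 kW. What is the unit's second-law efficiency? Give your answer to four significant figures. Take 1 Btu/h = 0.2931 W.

Converting, Q̇_C = 0.4940 kW = 1685 Btu/h, so COP_actual = Q̇_C/Ẇ = 1685/484.0 = 3.482.
In absolute terms T_C = 275.25 K and T_H = 296.55 K, so ΔT = 21.30 K.
COP_Carnot = T_C/ΔT = 275.25/21.30 = 12.92.
η_II = COP_actual/COP_Carnot = 3.482/12.92 = 0.2695.

0.2695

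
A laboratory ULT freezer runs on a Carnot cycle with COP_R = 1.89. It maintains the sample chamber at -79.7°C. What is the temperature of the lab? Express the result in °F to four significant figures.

COP_R = T_C/(T_H − T_C) gives T_H − T_C = T_C/COP.
With T_C = 193.45 K, T_H = 193.45 × (1 + 1/1.89) = 295.80 K.
Converting, 295.80 K = 72.78°F.

72.78 °F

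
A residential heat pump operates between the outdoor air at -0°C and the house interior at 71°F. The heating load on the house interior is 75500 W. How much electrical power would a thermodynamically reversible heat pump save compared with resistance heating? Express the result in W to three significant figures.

In absolute terms T_C = 273.15 K and T_H = 294.82 K, so ΔT = 21.67 K.
COP_Carnot = T_H/ΔT = 294.82/21.67 = 13.61.
Resistance heating needs Ẇ_res = Q̇_H = 75500 W; the reversible heat pump needs only Ẇ_hp = Q̇_H/COP = 5549 W.
Saving = 75500 − 5549 = 69950 W.

70000 W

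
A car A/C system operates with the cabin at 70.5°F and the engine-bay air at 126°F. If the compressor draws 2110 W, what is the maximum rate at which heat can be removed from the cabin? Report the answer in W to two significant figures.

20000 W

In absolute terms T_C = 294.54 K and T_H = 325.37 K, so ΔT = 30.83 K.
COP_Carnot = T_C/ΔT = 294.54/30.83 = 9.553.
Q̇_max = COP_Carnot × Ẇ = 9.553 × 2110 W = 20160 W.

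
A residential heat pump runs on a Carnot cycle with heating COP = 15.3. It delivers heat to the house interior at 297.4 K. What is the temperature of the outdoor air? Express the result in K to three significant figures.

278 K

COP_HP = T_H/(T_H − T_C) gives T_H − T_C = T_H/COP.
With T_H = 297.40 K, T_C = 297.40 × (1 − 1/15.3) = 277.96 K.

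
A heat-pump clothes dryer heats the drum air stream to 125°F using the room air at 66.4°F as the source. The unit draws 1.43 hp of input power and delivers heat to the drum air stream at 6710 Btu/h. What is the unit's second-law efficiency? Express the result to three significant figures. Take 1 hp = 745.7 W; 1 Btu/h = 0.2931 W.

0.185

Converting, Q̇_H = 6710 Btu/h = 2.637 hp, so COP_actual = Q̇_H/Ẇ = 2.637/1.430 = 1.844.
In absolute terms T_C = 292.26 K and T_H = 324.82 K, so ΔT = 32.56 K.
COP_Carnot = T_H/ΔT = 324.82/32.56 = 9.977.
η_II = COP_actual/COP_Carnot = 1.844/9.977 = 0.1849.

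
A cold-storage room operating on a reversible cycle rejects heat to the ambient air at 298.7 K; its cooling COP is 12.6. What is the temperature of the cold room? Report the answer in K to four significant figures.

276.7 K

For a Carnot refrigerator COP_R = T_C/(T_H − T_C), so T_C = COP·T_H/(1 + COP).
With T_H = 298.70 K, T_C = 12.6 × 298.70/13.60 = 276.74 K.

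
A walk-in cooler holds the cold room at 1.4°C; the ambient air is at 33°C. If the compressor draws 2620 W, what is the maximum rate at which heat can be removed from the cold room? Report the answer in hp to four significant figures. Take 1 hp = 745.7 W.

30.53 hp

In absolute terms T_C = 274.55 K and T_H = 306.15 K, so ΔT = 31.60 K.
COP_Carnot = T_C/ΔT = 274.55/31.60 = 8.688.
Q̇_max = COP_Carnot × Ẇ = 8.688 × 2620 W = 22760 W = 30.53 hp.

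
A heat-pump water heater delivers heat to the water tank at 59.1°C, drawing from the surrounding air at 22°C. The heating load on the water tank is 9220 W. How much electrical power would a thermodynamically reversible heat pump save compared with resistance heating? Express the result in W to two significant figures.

8200 W

In absolute terms T_C = 295.15 K and T_H = 332.25 K, so ΔT = 37.10 K.
COP_Carnot = T_H/ΔT = 332.25/37.10 = 8.956.
Resistance heating needs Ẇ_res = Q̇_H = 9220 W; the reversible heat pump needs only Ẇ_hp = Q̇_H/COP = 1030 W.
Saving = 9220 − 1030 = 8190 W.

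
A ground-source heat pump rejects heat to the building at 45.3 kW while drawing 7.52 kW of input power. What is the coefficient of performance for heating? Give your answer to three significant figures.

6.02

The first law gives Q̇_H = Q̇_C + Ẇ, so the three rates are Q̇_C = 37.78, Q̇_H = 45.30, Ẇ = 7.520 kW.
COP_HP = Q̇_H/Ẇ = 45.30/7.520 = 6.024.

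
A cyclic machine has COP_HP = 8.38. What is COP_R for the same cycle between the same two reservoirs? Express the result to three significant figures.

Since Q_H = Q_C + W for any cycle, COP_R = Q_C/W = Q_H/W − 1.
COP_R = 8.38 − 1 = 7.38.

7.38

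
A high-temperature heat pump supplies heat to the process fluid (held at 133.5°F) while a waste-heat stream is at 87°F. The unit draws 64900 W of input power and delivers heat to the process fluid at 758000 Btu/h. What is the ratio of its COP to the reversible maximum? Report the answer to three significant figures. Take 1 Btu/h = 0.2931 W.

0.268

Converting, Q̇_H = 758000 Btu/h = 222200 W, so COP_actual = Q̇_H/Ẇ = 222200/64900 = 3.423.
In absolute terms T_C = 303.71 K and T_H = 329.54 K, so ΔT = 25.83 K.
COP_Carnot = T_H/ΔT = 329.54/25.83 = 12.76.
η_II = COP_actual/COP_Carnot = 3.423/12.76 = 0.2684.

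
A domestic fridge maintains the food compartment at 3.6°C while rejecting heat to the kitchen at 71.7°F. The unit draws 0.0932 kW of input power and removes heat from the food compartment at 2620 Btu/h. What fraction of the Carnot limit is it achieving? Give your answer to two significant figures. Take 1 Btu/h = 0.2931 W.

0.55

Converting, Q̇_C = 2620 Btu/h = 0.7679 kW, so COP_actual = Q̇_C/Ẇ = 0.7679/0.09320 = 8.240.
In absolute terms T_C = 276.75 K and T_H = 295.21 K, so ΔT = 18.46 K.
COP_Carnot = T_C/ΔT = 276.75/18.46 = 15.00.
η_II = COP_actual/COP_Carnot = 8.240/15.00 = 0.5495.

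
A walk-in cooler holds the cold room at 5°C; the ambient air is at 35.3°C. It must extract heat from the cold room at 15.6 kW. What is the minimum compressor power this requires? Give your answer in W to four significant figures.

1699 W

In absolute terms T_C = 278.15 K and T_H = 308.45 K, so ΔT = 30.30 K.
COP_Carnot = T_C/ΔT = 278.15/30.30 = 9.180.
Ẇ_min = Q̇/COP_Carnot = 15.60/9.180 = 1.699 kW = 1699 W.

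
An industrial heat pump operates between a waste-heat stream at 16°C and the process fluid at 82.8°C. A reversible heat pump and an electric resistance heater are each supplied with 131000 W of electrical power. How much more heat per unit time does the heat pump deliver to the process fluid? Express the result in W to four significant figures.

567000 W

In absolute terms T_C = 289.15 K and T_H = 355.95 K, so ΔT = 66.80 K.
COP_Carnot = T_H/ΔT = 355.95/66.80 = 5.329.
The heat pump delivers Q̇_H = COP × Ẇ = 698000 W; the resistance heater delivers Ẇ = 131000 W.
Extra = (COP − 1)·Ẇ = 567000 W.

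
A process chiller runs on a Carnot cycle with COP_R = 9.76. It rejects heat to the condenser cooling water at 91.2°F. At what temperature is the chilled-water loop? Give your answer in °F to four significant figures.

For a Carnot refrigerator COP_R = T_C/(T_H − T_C), so T_C = COP·T_H/(1 + COP).
With T_H = 306.04 K, T_C = 9.76 × 306.04/10.76 = 277.60 K.
Converting, 277.60 K = 40.00°F.

40.00 °F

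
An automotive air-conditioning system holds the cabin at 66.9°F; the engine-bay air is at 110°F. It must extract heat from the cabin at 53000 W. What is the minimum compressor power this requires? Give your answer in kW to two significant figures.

4.3 kW

In absolute terms T_C = 292.54 K and T_H = 316.48 K, so ΔT = 23.94 K.
COP_Carnot = T_C/ΔT = 292.54/23.94 = 12.22.
Ẇ_min = Q̇/COP_Carnot = 53000/12.22 = 4338 W = 4.338 kW.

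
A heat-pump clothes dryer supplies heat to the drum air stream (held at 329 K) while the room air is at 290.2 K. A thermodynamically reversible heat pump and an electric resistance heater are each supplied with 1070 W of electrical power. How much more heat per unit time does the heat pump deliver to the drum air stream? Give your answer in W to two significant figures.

8000 W

The reservoir spacing is ΔT = 329 − 290.2 = 38.80 K.
COP_Carnot = T_H/ΔT = 329.00/38.80 = 8.479.
The heat pump delivers Q̇_H = COP × Ẇ = 9073 W; the resistance heater delivers Ẇ = 1070 W.
Extra = (COP − 1)·Ẇ = 8003 W.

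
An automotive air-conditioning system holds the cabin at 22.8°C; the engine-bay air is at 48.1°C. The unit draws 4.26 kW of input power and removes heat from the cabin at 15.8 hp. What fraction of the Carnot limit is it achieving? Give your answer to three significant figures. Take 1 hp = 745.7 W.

0.236

Converting, Q̇_C = 15.80 hp = 11.78 kW, so COP_actual = Q̇_C/Ẇ = 11.78/4.260 = 2.766.
In absolute terms T_C = 295.95 K and T_H = 321.25 K, so ΔT = 25.30 K.
COP_Carnot = T_C/ΔT = 295.95/25.30 = 11.70.
η_II = COP_actual/COP_Carnot = 2.766/11.70 = 0.2364.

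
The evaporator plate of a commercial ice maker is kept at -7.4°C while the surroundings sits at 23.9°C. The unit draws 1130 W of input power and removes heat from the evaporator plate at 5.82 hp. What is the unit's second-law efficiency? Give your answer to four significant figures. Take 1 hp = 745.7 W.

Converting, Q̇_C = 5.820 hp = 4340 W, so COP_actual = Q̇_C/Ẇ = 4340/1130 = 3.841.
In absolute terms T_C = 265.75 K and T_H = 297.05 K, so ΔT = 31.30 K.
COP_Carnot = T_C/ΔT = 265.75/31.30 = 8.490.
η_II = COP_actual/COP_Carnot = 3.841/8.490 = 0.4524.

0.4524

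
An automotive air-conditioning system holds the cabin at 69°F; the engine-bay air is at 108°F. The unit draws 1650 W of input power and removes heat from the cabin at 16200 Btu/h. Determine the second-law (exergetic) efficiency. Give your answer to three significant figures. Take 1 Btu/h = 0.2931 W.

0.212

Converting, Q̇_C = 16200 Btu/h = 4748 W, so COP_actual = Q̇_C/Ẇ = 4748/1650 = 2.878.
In absolute terms T_C = 293.71 K and T_H = 315.37 K, so ΔT = 21.67 K.
COP_Carnot = T_C/ΔT = 293.71/21.67 = 13.56.
η_II = COP_actual/COP_Carnot = 2.878/13.56 = 0.2123.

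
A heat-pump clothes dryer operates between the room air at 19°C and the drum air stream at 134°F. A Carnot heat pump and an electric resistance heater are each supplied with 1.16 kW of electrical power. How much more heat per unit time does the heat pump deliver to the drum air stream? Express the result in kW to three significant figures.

9.00 kW

In absolute terms T_C = 292.15 K and T_H = 329.82 K, so ΔT = 37.67 K.
COP_Carnot = T_H/ΔT = 329.82/37.67 = 8.756.
The heat pump delivers Q̇_H = COP × Ẇ = 10.16 kW; the resistance heater delivers Ẇ = 1.160 kW.
Extra = (COP − 1)·Ẇ = 8.997 kW.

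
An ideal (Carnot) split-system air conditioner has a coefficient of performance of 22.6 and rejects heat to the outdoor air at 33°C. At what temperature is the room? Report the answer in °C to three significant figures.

For a Carnot refrigerator COP_R = T_C/(T_H − T_C), so T_C = COP·T_H/(1 + COP).
With T_H = 306.15 K, T_C = 22.6 × 306.15/23.60 = 293.18 K.
Converting, 293.18 K = 20.03°C.

20.0 °C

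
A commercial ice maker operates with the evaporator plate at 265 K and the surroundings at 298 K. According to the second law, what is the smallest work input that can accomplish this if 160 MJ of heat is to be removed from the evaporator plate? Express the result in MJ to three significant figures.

19.9 MJ

The reservoir spacing is ΔT = 298 − 265 = 33.00 K.
The reversible limit is COP_R = T_C/ΔT = 8.030, so W_min = Q_C/COP = Q_C·ΔT/T_C.
W_min = 160.0 × 33.00/265.00 = 19.92 MJ.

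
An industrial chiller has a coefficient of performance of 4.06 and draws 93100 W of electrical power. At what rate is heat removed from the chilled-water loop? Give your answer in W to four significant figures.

378000 W

Q̇_C = COP × Ẇ = 4.06 × 93100 = 378000 W.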